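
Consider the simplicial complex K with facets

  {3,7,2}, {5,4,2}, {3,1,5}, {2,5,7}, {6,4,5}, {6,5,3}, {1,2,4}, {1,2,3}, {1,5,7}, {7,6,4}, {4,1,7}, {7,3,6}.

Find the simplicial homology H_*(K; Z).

H_0 = Z,  H_1 = Z_2,  H_2 = 0.

K has 7 vertices, 18 edges, 12 triangles.
rank ∂_0 = 0, rank ∂_1 = 6 ⇒ b_0 = 7 − 0 − 6 = 1; all invariant factors of ∂_1 are 1 so no torsion. So H_0 = Z.
rank ∂_1 = 6, rank ∂_2 = 12 ⇒ b_1 = 18 − 6 − 12 = 0; ∂_2 has invariant factor(s) [2] giving torsion. So H_1 = Z_2.
rank ∂_2 = 12, rank ∂_3 = 0 ⇒ b_2 = 12 − 12 − 0 = 0. So H_2 = 0.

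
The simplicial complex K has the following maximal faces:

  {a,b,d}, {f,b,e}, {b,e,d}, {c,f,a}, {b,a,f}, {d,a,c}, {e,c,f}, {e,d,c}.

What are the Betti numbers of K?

b_0 = 1, b_1 = 0, b_2 = 1.

Order the vertices as a < b < c < d < e < f. Listing each simplex with vertices in this order, K has dimension 2 with simplices:

  0-simplices (6): a, b, c, d, e, f
  1-simplices (12): ab, ac, ad, af, bd, be, bf, cd, ce, cf, de, ef
  2-simplices (8): abd, abf, acd, acf, bde, bef, cde, cef

giving chain groups C_0 ≅ Z^6, C_1 ≅ Z^12, C_2 ≅ Z^8.

Boundary ∂_1: C_1 → C_0 sends each edge [p,q] (with p < q) to q − p. For instance
  ∂cd = d − c.
The resulting 6×12 matrix has rank 5, and its Smith normal form has invariant factors (1,1,1,1,1).

The boundary map ∂_2: C_2 → C_1 acts by ∂[p,q,r] = [q,r] − [p,r] + [p,q]. For instance
  ∂bde = de − be + bd,
  ∂cef = ef − cf + ce.
This gives a 12×8 integer matrix of rank 7; reducing to Smith normal form yields diagonal entries (1,1,1,1,1,1,1).

Now H_k = ker ∂_k / im ∂_{k+1}, so:

  H_0: rank C_0 − rank ∂_1 = 6 − 5 = 1, and the invariant factors of ∂_1 are all 1, so H_0 ≅ Z.
  H_1: rank ker ∂_1 − rank ∂_2 = (12 − 5) − 7 = 0, and the invariant factors of ∂_2 are all 1, so H_1 ≅ 0.
  H_2: rank ker ∂_2 − rank ∂_3 = (8 − 7) − 0 = 1, and there is no ∂_3, so H_2 ≅ Z.

Hence the Betti numbers are b_0 = 1, b_1 = 0, b_2 = 1.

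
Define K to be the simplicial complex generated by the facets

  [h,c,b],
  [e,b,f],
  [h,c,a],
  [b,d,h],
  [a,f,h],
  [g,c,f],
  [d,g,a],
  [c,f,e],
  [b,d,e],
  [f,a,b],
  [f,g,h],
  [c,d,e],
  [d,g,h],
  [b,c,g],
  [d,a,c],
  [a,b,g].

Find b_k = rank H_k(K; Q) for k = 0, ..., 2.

K has 8 vertices, 24 edges, 16 triangles.
rank ∂_0 = 0, rank ∂_1 = 7 ⇒ b_0 = 8 − 0 − 7 = 1; all invariant factors of ∂_1 are 1 so no torsion. So H_0 = Z.
rank ∂_1 = 7, rank ∂_2 = 15 ⇒ b_1 = 24 − 7 − 15 = 2; all invariant factors of ∂_2 are 1 so no torsion. So H_1 = Z^2.
rank ∂_2 = 15, rank ∂_3 = 0 ⇒ b_2 = 16 − 15 − 0 = 1. So H_2 = Z.

b_0 = 1, b_1 = 2, b_2 = 1.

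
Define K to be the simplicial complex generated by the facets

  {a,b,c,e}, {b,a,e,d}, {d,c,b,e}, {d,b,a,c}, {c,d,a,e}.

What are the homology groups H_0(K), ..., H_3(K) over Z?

H_0 ≅ Z,  H_1 = 0,  H_2 = 0,  H_3 ≅ Z.

K has 5 vertices, 10 edges, 10 triangles, 5 3-simplices.
rank ∂_0 = 0, rank ∂_1 = 4 ⇒ b_0 = 5 − 0 − 4 = 1; all invariant factors of ∂_1 are 1 so no torsion. So H_0 = Z.
rank ∂_1 = 4, rank ∂_2 = 6 ⇒ b_1 = 10 − 4 − 6 = 0; all invariant factors of ∂_2 are 1 so no torsion. So H_1 = 0.
rank ∂_2 = 6, rank ∂_3 = 4 ⇒ b_2 = 10 − 6 − 4 = 0; all invariant factors of ∂_3 are 1 so no torsion. So H_2 = 0.
rank ∂_3 = 4, rank ∂_4 = 0 ⇒ b_3 = 5 − 4 − 0 = 1. So H_3 = Z.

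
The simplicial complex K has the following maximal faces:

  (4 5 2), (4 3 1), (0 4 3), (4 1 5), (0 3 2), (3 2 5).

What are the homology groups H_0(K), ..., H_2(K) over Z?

Take the total order 0 < 1 < 2 < 3 < 4 < 5 on the vertex set. Then K (dimension 2) consists of the simplices:

  0-simplices (6): [0], [1], [2], [3], [4], [5]
  1-simplices (12): [0,2], [0,3], [0,4], [1,3], [1,4], [1,5], [2,3], [2,4], [2,5], [3,4], [3,5], [4,5]
  2-simplices (6): [0,2,3], [0,3,4], [1,3,4], [1,4,5], [2,3,5], [2,4,5]

giving chain groups C_0 ≅ Z^6, C_1 ≅ Z^12, C_2 ≅ Z^6.

The boundary map ∂_1: C_1 → C_0 maps an edge to its endpoints' difference, ∂[p,q] = q − p. For instance
  ∂[0,3] = [3] − [0].
This gives a 6×12 integer matrix of rank 5; reducing to Smith normal form yields diagonal entries (1,1,1,1,1).

∂_2: C_2 → C_1 maps a triangle to the signed sum of its edges. For instance
  ∂[1,4,5] = [4,5] − [1,5] + [1,4],
  ∂[0,3,4] = [3,4] − [0,4] + [0,3].
This gives a 12×6 integer matrix of rank 6; reducing to Smith normal form yields diagonal entries (1,1,1,1,1,1).

Now H_k = ker ∂_k / im ∂_{k+1}, so:

  H_0: rank C_0 − rank ∂_1 = 6 − 5 = 1, and the invariant factors of ∂_1 are all 1, so H_0 ≅ Z.
  H_1: rank ker ∂_1 − rank ∂_2 = (12 − 5) − 6 = 1, and the invariant factors of ∂_2 are all 1, so H_1 ≅ Z.
  H_2: rank ker ∂_2 − rank ∂_3 = (6 − 6) − 0 = 0, and there is no ∂_3, so H_2 ≅ 0.

H_0 = Z,  H_1 = Z,  H_2 = 0.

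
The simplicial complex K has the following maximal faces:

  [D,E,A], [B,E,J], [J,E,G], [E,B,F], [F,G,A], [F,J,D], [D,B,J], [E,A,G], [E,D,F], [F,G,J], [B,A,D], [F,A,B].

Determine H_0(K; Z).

H_0 = Z.

We work with the vertex ordering A < B < D < E < F < G < J. The simplices of K, each written with vertices in increasing order, are:

  0-simplices (7): A, B, D, E, F, G, J
  1-simplices (18): AB, AD, AE, AF, AG, BD, BE, BF, BJ, DE, DF, DJ, EF, EG, EJ, FG, FJ, GJ
  2-simplices (12): ABD, ABF, ADE, AEG, AFG, BDJ, BEF, BEJ, DEF, DFJ, EGJ, FGJ

giving chain groups C_0 ≅ Z^7, C_1 ≅ Z^18, C_2 ≅ Z^12.

The boundary map ∂_1: C_1 → C_0 maps an edge to its endpoints' difference, ∂[p,q] = q − p. For instance
  ∂EF = F − E.
As a 7×18 matrix over Z this has rank 6, with invariant factors (1,1,1,1,1,1).

∂_2: C_2 → C_1 acts by ∂[p,q,r] = [q,r] − [p,r] + [p,q]. For instance
  ∂FGJ = GJ − FJ + FG,
  ∂DEF = EF − DF + DE.
This gives a 18×12 integer matrix of rank 12; reducing to Smith normal form yields diagonal entries (1,1,1,1,1,1,1,1,1,1,1,2).

Reading off H_k = ker ∂_k / im ∂_{k+1}:

  H_0: rank C_0 − rank ∂_1 = 7 − 6 = 1, and the invariant factors of ∂_1 are all 1, so H_0 ≅ Z.

(K is a triangulation of the real projective plane RP^2.)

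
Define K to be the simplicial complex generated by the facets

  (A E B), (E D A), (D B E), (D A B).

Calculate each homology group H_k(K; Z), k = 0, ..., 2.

H_0 ≅ Z,  H_1 = 0,  H_2 ≅ Z.

Order the vertices as A < B < D < E. Listing each simplex with vertices in this order, K has dimension 2 with simplices:

  0-simplices (4): A, B, D, E
  1-simplices (6): AB, AD, AE, BD, BE, DE
  2-simplices (4): ABD, ABE, ADE, BDE

giving chain groups C_0 ≅ Z^4, C_1 ≅ Z^6, C_2 ≅ Z^4.

The boundary map ∂_1: C_1 → C_0 maps an edge to its endpoints' difference, ∂[p,q] = q − p. For instance
  ∂AE = E − A.
The 4×6 boundary matrix has rank 3 and Smith normal form diag(1,1,1).

Boundary ∂_2: C_2 → C_1 acts by ∂[p,q,r] = [q,r] − [p,r] + [p,q]. For instance
  ∂ADE = DE − AE + AD,
  ∂ABD = BD − AD + AB.
This gives a 6×4 integer matrix of rank 3; reducing to Smith normal form yields diagonal entries (1,1,1).

From H_k ≅ ker(∂_k) / im(∂_{k+1}) we obtain:

  H_0: rank C_0 − rank ∂_1 = 4 − 3 = 1, and the invariant factors of ∂_1 are all 1, so H_0 ≅ Z.
  H_1: rank ker ∂_1 − rank ∂_2 = (6 − 3) − 3 = 0, and the invariant factors of ∂_2 are all 1, so H_1 ≅ 0.
  H_2: rank ker ∂_2 − rank ∂_3 = (4 − 3) − 0 = 1, and there is no ∂_3, so H_2 ≅ Z.

As a check, the Euler characteristic is 4 − 6 + 4 = 2, which agrees with 1 − 0 + 1 = 2.
(K is a triangulation of the 2-sphere S^2.)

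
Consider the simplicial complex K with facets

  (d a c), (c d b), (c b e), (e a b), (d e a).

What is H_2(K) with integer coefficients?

H_2 = 0.

We work with the vertex ordering a < b < c < d < e. The simplices of K, each written with vertices in increasing order, are:

  0-simplices (5): a, b, c, d, e
  1-simplices (10): ab, ac, ad, ae, bc, bd, be, cd, ce, de
  2-simplices (5): abe, acd, ade, bcd, bce

Hence C_0 ≅ Z^5, C_1 ≅ Z^10, C_2 ≅ Z^5.

The boundary map ∂_1: C_1 → C_0 sends each edge [p,q] (with p < q) to q − p. For instance
  ∂ab = b − a.
The 5×10 boundary matrix has rank 4 and Smith normal form diag(1,1,1,1).

∂_2: C_2 → C_1 sends each 2-simplex [p,q,r] to [q,r] − [p,r] + [p,q]. For instance
  ∂acd = cd − ad + ac,
  ∂bce = ce − be + bc.
The 10×5 boundary matrix has rank 5 and Smith normal form diag(1,1,1,1,1).

From H_k ≅ ker(∂_k) / im(∂_{k+1}) we obtain:

  H_2: rank ker ∂_2 − rank ∂_3 = (5 − 5) − 0 = 0, and there is no ∂_3, so H_2 = 0.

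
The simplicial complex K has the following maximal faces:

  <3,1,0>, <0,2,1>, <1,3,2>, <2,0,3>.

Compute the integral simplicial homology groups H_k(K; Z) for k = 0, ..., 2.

K has 4 vertices, 6 edges, 4 triangles.
rank ∂_0 = 0, rank ∂_1 = 3 ⇒ b_0 = 4 − 0 − 3 = 1; all invariant factors of ∂_1 are 1 so no torsion. So H_0 ≅ Z.
rank ∂_1 = 3, rank ∂_2 = 3 ⇒ b_1 = 6 − 3 − 3 = 0; all invariant factors of ∂_2 are 1 so no torsion. So H_1 ≅ 0.
rank ∂_2 = 3, rank ∂_3 = 0 ⇒ b_2 = 4 − 3 − 0 = 1. So H_2 ≅ Z.

H_0 = Z,  H_1 = 0,  H_2 = Z.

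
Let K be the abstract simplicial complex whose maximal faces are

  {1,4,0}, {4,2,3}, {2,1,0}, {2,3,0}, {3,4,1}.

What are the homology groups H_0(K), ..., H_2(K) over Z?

Order the vertices as 0 < 1 < 2 < 3 < 4. Listing each simplex with vertices in this order, K has dimension 2 with simplices:

  0-simplices (5): [0], [1], [2], [3], [4]
  1-simplices (10): [0,1], [0,2], [0,3], [0,4], [1,2], [1,3], [1,4], [2,3], [2,4], [3,4]
  2-simplices (5): [0,1,2], [0,1,4], [0,2,3], [1,3,4], [2,3,4]

giving chain groups C_0 ≅ Z^5, C_1 ≅ Z^10, C_2 ≅ Z^5.

The boundary map ∂_1: C_1 → C_0 is given by ∂[p,q] = [q] − [p]. For instance
  ∂[0,4] = [4] − [0].
The 5×10 boundary matrix has rank 4 and Smith normal form diag(1,1,1,1).

Boundary ∂_2: C_2 → C_1 acts by ∂[p,q,r] = [q,r] − [p,r] + [p,q]. For instance
  ∂[0,1,2] = [1,2] − [0,2] + [0,1],
  ∂[0,2,3] = [2,3] − [0,3] + [0,2].
As a 10×5 matrix over Z this has rank 5, with invariant factors (1,1,1,1,1).

Reading off H_k = ker ∂_k / im ∂_{k+1}:

  H_0: rank C_0 − rank ∂_1 = 5 − 4 = 1, and the invariant factors of ∂_1 are all 1, so H_0 ≅ Z.
  H_1: rank ker ∂_1 − rank ∂_2 = (10 − 4) − 5 = 1, and the invariant factors of ∂_2 are all 1, so H_1 ≅ Z.
  H_2: rank ker ∂_2 − rank ∂_3 = (5 − 5) − 0 = 0, and there is no ∂_3, so H_2 ≅ 0.

As a check, the Euler characteristic is 5 − 10 + 5 = 0, which agrees with 1 − 1 + 0 = 0.

H_0 = Z,  H_1 = Z,  H_2 = 0.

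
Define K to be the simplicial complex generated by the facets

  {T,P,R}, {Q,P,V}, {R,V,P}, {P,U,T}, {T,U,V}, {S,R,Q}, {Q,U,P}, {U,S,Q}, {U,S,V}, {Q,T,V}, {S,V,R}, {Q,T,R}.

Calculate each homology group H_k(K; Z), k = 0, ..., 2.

H_0 = Z,  H_1 = Z/2,  H_2 = 0.

Order the vertices as P < Q < R < S < T < U < V. Listing each simplex with vertices in this order, K has dimension 2 with simplices:

  0-simplices (7): P, Q, R, S, T, U, V
  1-simplices (18): PQ, PR, PT, PU, PV, QR, QS, QT, QU, QV, RS, RT, RV, SU, SV, TU, TV, UV
  2-simplices (12): PQU, PQV, PRT, PRV, PTU, QRS, QRT, QSU, QTV, RSV, SUV, TUV

giving chain groups C_0 ≅ Z^7, C_1 ≅ Z^18, C_2 ≅ Z^12.

∂_1: C_1 → C_0 maps an edge to its endpoints' difference, ∂[p,q] = q − p.
The 7×18 boundary matrix has rank 6 and Smith normal form diag(1,1,1,1,1,1).

The boundary map ∂_2: C_2 → C_1 maps a triangle to the signed sum of its edges. For instance
  ∂TUV = UV − TV + TU,
  ∂PQU = QU − PU + PQ.
This gives a 18×12 integer matrix of rank 12; reducing to Smith normal form yields diagonal entries (1,1,1,1,1,1,1,1,1,1,1,2).

Reading off H_k = ker ∂_k / im ∂_{k+1}:

  H_0: rank C_0 − rank ∂_1 = 7 − 6 = 1, and the invariant factors of ∂_1 are all 1, so H_0 ≅ Z.
  H_1: rank ker ∂_1 − rank ∂_2 = (18 − 6) − 12 = 0, and ∂_2 has invariant factor 2 > 1, so H_1 ≅ Z/2.
  H_2: rank ker ∂_2 − rank ∂_3 = (12 − 12) − 0 = 0, and there is no ∂_3, so H_2 ≅ 0.

As a check, the Euler characteristic is 7 − 18 + 12 = 1, which agrees with 1 − 0 + 0 = 1.
(K is a triangulation of the real projective plane RP^2.)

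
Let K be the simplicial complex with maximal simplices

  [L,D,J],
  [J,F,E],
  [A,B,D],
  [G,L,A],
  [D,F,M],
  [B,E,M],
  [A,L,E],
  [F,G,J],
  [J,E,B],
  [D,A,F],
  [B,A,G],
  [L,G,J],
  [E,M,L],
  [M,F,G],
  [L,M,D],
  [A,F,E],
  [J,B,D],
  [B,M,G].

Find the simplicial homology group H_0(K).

Fix the vertex order A < B < D < E < F < G < J < L < M and write every simplex with vertices in increasing order. Then dim K = 2 and the simplices of K are:

  0-simplices (9): A, B, D, E, F, G, J, L, M
  1-simplices (27): AB, AD, AE, AF, AG, AL, BD, BE, BG, BJ, BM, DF, DJ, DL, DM, EF, EJ, EL, EM, FG, FJ, FM, GJ, GL, GM, JL, LM
  2-simplices (18): ABD, ABG, ADF, AEF, AEL, AGL, BDJ, BEJ, BEM, BGM, DFM, DJL, DLM, EFJ, ELM, FGJ, FGM, GJL

Hence C_0 ≅ Z^9, C_1 ≅ Z^27, C_2 ≅ Z^18.

∂_1: C_1 → C_0 sends each edge [p,q] (with p < q) to q − p. For instance
  ∂FJ = J − F.
The 9×27 boundary matrix has rank 8 and Smith normal form diag(1,1,1,1,1,1,1,1).

Boundary ∂_2: C_2 → C_1 maps a triangle to the signed sum of its edges. For instance
  ∂ABG = BG − AG + AB,
  ∂ADF = DF − AF + AD.
As a 27×18 matrix over Z this has rank 17, with invariant factors (1,1,1,1,1,1,1,1,1,1,1,1,1,1,1,1,1).

Computing H_k = (kernel of ∂_k) / (image of ∂_{k+1}):

  H_0: rank C_0 − rank ∂_1 = 9 − 8 = 1, and the invariant factors of ∂_1 are all 1, so H_0 ≅ Z.

H_0 = Z.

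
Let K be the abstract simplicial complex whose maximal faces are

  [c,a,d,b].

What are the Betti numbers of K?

Fix the vertex order a < b < c < d and write every simplex with vertices in increasing order. Then dim K = 3 and the simplices of K are:

  0-simplices (4): a, b, c, d
  1-simplices (6): ab, ac, ad, bc, bd, cd
  2-simplices (4): abc, abd, acd, bcd
  3-simplices (1): abcd

so the chain groups are C_0 ≅ Z^4, C_1 ≅ Z^6, C_2 ≅ Z^4, C_3 ≅ Z^1.

Boundary ∂_1: C_1 → C_0 is given by ∂[p,q] = [q] − [p]. For instance
  ∂cd = d − c.
The resulting 4×6 matrix has rank 3, and its Smith normal form has invariant factors (1,1,1).

Boundary ∂_2: C_2 → C_1 acts by ∂[p,q,r] = [q,r] − [p,r] + [p,q]. For instance
  ∂abd = bd − ad + ab,
  ∂bcd = cd − bd + bc.
This gives a 6×4 integer matrix of rank 3; reducing to Smith normal form yields diagonal entries (1,1,1).

∂_3: C_3 → C_2 sends each 3-simplex σ to the alternating sum Σ_i (−1)^i (σ with its i-th vertex removed). For instance
  ∂abcd = bcd − acd + abd − abc.
The resulting 4×1 matrix has rank 1, and its Smith normal form has invariant factors (1).

Reading off H_k = ker ∂_k / im ∂_{k+1}:

  H_0: rank C_0 − rank ∂_1 = 4 − 3 = 1, and the invariant factors of ∂_1 are all 1, so H_0 ≅ Z.
  H_1: rank ker ∂_1 − rank ∂_2 = (6 − 3) − 3 = 0, and the invariant factors of ∂_2 are all 1, so H_1 ≅ 0.
  H_2: rank ker ∂_2 − rank ∂_3 = (4 − 3) − 1 = 0, and the invariant factors of ∂_3 are all 1, so H_2 ≅ 0.
  H_3: rank ker ∂_3 − rank ∂_4 = (1 − 1) − 0 = 0, and there is no ∂_4, so H_3 ≅ 0.

Hence the Betti numbers are b_0 = 1, b_1 = 0, b_2 = 0, b_3 = 0.

b_0 = 1, b_1 = 0, b_2 = 0, b_3 = 0.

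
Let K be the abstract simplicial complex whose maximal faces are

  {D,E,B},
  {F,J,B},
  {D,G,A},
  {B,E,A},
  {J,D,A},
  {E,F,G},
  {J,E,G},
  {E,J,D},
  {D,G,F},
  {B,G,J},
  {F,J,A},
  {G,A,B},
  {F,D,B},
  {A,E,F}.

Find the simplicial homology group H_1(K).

Fix the vertex order A < B < D < E < F < G < J and write every simplex with vertices in increasing order. Then dim K = 2 and the simplices of K are:

  0-simplices (7): A, B, D, E, F, G, J
  1-simplices (21): AB, AD, AE, AF, AG, AJ, BD, BE, BF, BG, BJ, DE, DF, DG, DJ, EF, EG, EJ, FG, FJ, GJ
  2-simplices (14): ABE, ABG, ADG, ADJ, AEF, AFJ, BDE, BDF, BFJ, BGJ, DEJ, DFG, EFG, EGJ

giving chain groups C_0 ≅ Z^7, C_1 ≅ Z^21, C_2 ≅ Z^14.

The boundary map ∂_1: C_1 → C_0 maps an edge to its endpoints' difference, ∂[p,q] = q − p. For instance
  ∂DG = G − D.
The 7×21 boundary matrix has rank 6 and Smith normal form diag(1,1,1,1,1,1).

∂_2: C_2 → C_1 maps a triangle to the signed sum of its edges. For instance
  ∂BDE = DE − BE + BD,
  ∂EFG = FG − EG + EF.
The 21×14 boundary matrix has rank 13 and Smith normal form diag(1,1,1,1,1,1,1,1,1,1,1,1,1).

Computing H_k = (kernel of ∂_k) / (image of ∂_{k+1}):

  H_1: rank ker ∂_1 − rank ∂_2 = (21 − 6) − 13 = 2, and the invariant factors of ∂_2 are all 1, so H_1 = Z^2.

(K is a triangulation of the torus T^2.)

H_1 ≅ Z^2.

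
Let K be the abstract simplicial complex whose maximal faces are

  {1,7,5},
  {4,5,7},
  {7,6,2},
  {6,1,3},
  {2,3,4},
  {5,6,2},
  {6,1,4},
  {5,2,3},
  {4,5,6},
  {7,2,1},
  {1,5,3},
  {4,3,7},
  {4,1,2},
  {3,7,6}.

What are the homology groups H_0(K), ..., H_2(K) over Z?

H_0 ≅ Z,  H_1 ≅ Z^2,  H_2 ≅ Z.

Order the vertices as 1 < 2 < 3 < 4 < 5 < 6 < 7. Listing each simplex with vertices in this order, K has dimension 2 with simplices:

  0-simplices (7): [1], [2], [3], [4], [5], [6], [7]
  1-simplices (21): [1,2], [1,3], [1,4], [1,5], [1,6], [1,7], [2,3], [2,4], [2,5], [2,6], [2,7], [3,4], [3,5], [3,6], [3,7], [4,5], [4,6], [4,7], [5,6], [5,7], [6,7]
  2-simplices (14): [1,2,4], [1,2,7], [1,3,5], [1,3,6], [1,4,6], [1,5,7], [2,3,4], [2,3,5], [2,5,6], [2,6,7], [3,4,7], [3,6,7], [4,5,6], [4,5,7]

Hence C_0 ≅ Z^7, C_1 ≅ Z^21, C_2 ≅ Z^14.

Boundary ∂_1: C_1 → C_0 sends each edge [p,q] (with p < q) to q − p. For instance
  ∂[2,3] = [3] − [2].
The resulting 7×21 matrix has rank 6, and its Smith normal form has invariant factors (1,1,1,1,1,1).

Boundary ∂_2: C_2 → C_1 acts by ∂[p,q,r] = [q,r] − [p,r] + [p,q]. For instance
  ∂[3,4,7] = [4,7] − [3,7] + [3,4],
  ∂[1,3,6] = [3,6] − [1,6] + [1,3].
The 21×14 boundary matrix has rank 13 and Smith normal form diag(1,1,1,1,1,1,1,1,1,1,1,1,1).

Now H_k = ker ∂_k / im ∂_{k+1}, so:

  H_0: rank C_0 − rank ∂_1 = 7 − 6 = 1, and the invariant factors of ∂_1 are all 1, so H_0 ≅ Z.
  H_1: rank ker ∂_1 − rank ∂_2 = (21 − 6) − 13 = 2, and the invariant factors of ∂_2 are all 1, so H_1 ≅ Z^2.
  H_2: rank ker ∂_2 − rank ∂_3 = (14 − 13) − 0 = 1, and there is no ∂_3, so H_2 ≅ Z.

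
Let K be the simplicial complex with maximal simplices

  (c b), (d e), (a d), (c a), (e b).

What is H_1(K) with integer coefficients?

Take the total order a < b < c < d < e on the vertex set. Then K (dimension 1) consists of the simplices:

  0-simplices (5): a, b, c, d, e
  1-simplices (5): ac, ad, bc, be, de

Hence C_0 ≅ Z^5, C_1 ≅ Z^5.

The boundary map ∂_1: C_1 → C_0 maps an edge to its endpoints' difference, ∂[p,q] = q − p.
As a 5×5 matrix over Z this has rank 4, with invariant factors (1,1,1,1).

From H_k ≅ ker(∂_k) / im(∂_{k+1}) we obtain:

  H_1: rank ker ∂_1 − rank ∂_2 = (5 − 4) − 0 = 1, and there is no ∂_2, so H_1 ≅ Z.

(K is a triangulation of the circle S^1.)

H_1 ≅ Z.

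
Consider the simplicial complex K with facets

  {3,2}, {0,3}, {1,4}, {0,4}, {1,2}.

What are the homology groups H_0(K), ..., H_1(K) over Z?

Fix the vertex order 0 < 1 < 2 < 3 < 4 and write every simplex with vertices in increasing order. Then dim K = 1 and the simplices of K are:

  0-simplices (5): [0], [1], [2], [3], [4]
  1-simplices (5): [0,3], [0,4], [1,2], [1,4], [2,3]

so the chain groups are C_0 ≅ Z^5, C_1 ≅ Z^5.

The boundary map ∂_1: C_1 → C_0 maps an edge to its endpoints' difference, ∂[p,q] = q − p. For instance
  ∂[0,3] = [3] − [0].
The 5×5 boundary matrix has rank 4 and Smith normal form diag(1,1,1,1).

Reading off H_k = ker ∂_k / im ∂_{k+1}:

  H_0: rank C_0 − rank ∂_1 = 5 − 4 = 1, and the invariant factors of ∂_1 are all 1, so H_0 ≅ Z.
  H_1: rank ker ∂_1 − rank ∂_2 = (5 − 4) − 0 = 1, and there is no ∂_2, so H_1 ≅ Z.

(K is a triangulation of the circle S^1.)

H_0 ≅ Z,  H_1 ≅ Z.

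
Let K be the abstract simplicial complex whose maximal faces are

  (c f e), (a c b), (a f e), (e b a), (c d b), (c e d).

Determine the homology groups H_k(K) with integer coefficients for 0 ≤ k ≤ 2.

Fix the vertex order a < b < c < d < e < f and write every simplex with vertices in increasing order. Then dim K = 2 and the simplices of K are:

  0-simplices (6): a, b, c, d, e, f
  1-simplices (12): ab, ac, ae, af, bc, bd, be, cd, ce, cf, de, ef
  2-simplices (6): abc, abe, aef, bcd, cde, cef

giving chain groups C_0 ≅ Z^6, C_1 ≅ Z^12, C_2 ≅ Z^6.

∂_1: C_1 → C_0 is given by ∂[p,q] = [q] − [p].
As a 6×12 matrix over Z this has rank 5, with invariant factors (1,1,1,1,1).

The boundary map ∂_2: C_2 → C_1 acts by ∂[p,q,r] = [q,r] − [p,r] + [p,q]. For instance
  ∂bcd = cd − bd + bc,
  ∂aef = ef − af + ae.
As a 12×6 matrix over Z this has rank 6, with invariant factors (1,1,1,1,1,1).

From H_k ≅ ker(∂_k) / im(∂_{k+1}) we obtain:

  H_0: rank C_0 − rank ∂_1 = 6 − 5 = 1, and the invariant factors of ∂_1 are all 1, so H_0 = Z.
  H_1: rank ker ∂_1 − rank ∂_2 = (12 − 5) − 6 = 1, and the invariant factors of ∂_2 are all 1, so H_1 = Z.
  H_2: rank ker ∂_2 − rank ∂_3 = (6 − 6) − 0 = 0, and there is no ∂_3, so H_2 = 0.

H_0 = Z,  H_1 = Z,  H_2 = 0.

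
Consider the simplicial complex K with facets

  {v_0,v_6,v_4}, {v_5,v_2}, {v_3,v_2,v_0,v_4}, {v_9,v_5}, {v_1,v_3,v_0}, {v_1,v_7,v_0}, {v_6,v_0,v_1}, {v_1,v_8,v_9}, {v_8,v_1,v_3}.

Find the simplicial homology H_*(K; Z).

Order the vertices as v_0 < v_1 < v_2 < v_3 < v_4 < v_5 < v_6 < v_7 < v_8 < v_9. Listing each simplex with vertices in this order, K has dimension 3 with simplices:

  0-simplices (10): [v_0], [v_1], [v_2], [v_3], [v_4], [v_5], [v_6], [v_7], [v_8], [v_9]
  1-simplices (19): (19 of them)
  2-simplices (10): [v_0,v_1,v_3], [v_0,v_1,v_6], [v_0,v_1,v_7], [v_0,v_2,v_3], [v_0,v_2,v_4], [v_0,v_3,v_4], [v_0,v_4,v_6], [v_1,v_3,v_8], [v_1,v_8,v_9], [v_2,v_3,v_4]
  3-simplices (1): [v_0,v_2,v_3,v_4]

so the chain groups are C_0 ≅ Z^10, C_1 ≅ Z^19, C_2 ≅ Z^10, C_3 ≅ Z^1.

The boundary map ∂_1: C_1 → C_0 is given by ∂[p,q] = [q] − [p]. For instance
  ∂[v_2,v_4] = [v_4] − [v_2].
As a 10×19 matrix over Z this has rank 9, with invariant factors (1,1,1,1,1,1,1,1,1).

∂_2: C_2 → C_1 sends each 2-simplex [p,q,r] to [q,r] − [p,r] + [p,q]. For instance
  ∂[v_0,v_1,v_6] = [v_1,v_6] − [v_0,v_6] + [v_0,v_1],
  ∂[v_1,v_3,v_8] = [v_3,v_8] − [v_1,v_8] + [v_1,v_3].
The resulting 19×10 matrix has rank 9, and its Smith normal form has invariant factors (1,1,1,1,1,1,1,1,1).

Boundary ∂_3: C_3 → C_2 sends each 3-simplex σ to the alternating sum Σ_i (−1)^i (σ with its i-th vertex removed). For instance
  ∂[v_0,v_2,v_3,v_4] = [v_2,v_3,v_4] − [v_0,v_3,v_4] + [v_0,v_2,v_4] − [v_0,v_2,v_3].
The 10×1 boundary matrix has rank 1 and Smith normal form diag(1).

Computing H_k = (kernel of ∂_k) / (image of ∂_{k+1}):

  H_0: rank C_0 − rank ∂_1 = 10 − 9 = 1, and the invariant factors of ∂_1 are all 1, so H_0 = Z.
  H_1: rank ker ∂_1 − rank ∂_2 = (19 − 9) − 9 = 1, and the invariant factors of ∂_2 are all 1, so H_1 = Z.
  H_2: rank ker ∂_2 − rank ∂_3 = (10 − 9) − 1 = 0, and the invariant factors of ∂_3 are all 1, so H_2 = 0.
  H_3: rank ker ∂_3 − rank ∂_4 = (1 − 1) − 0 = 0, and there is no ∂_4, so H_3 = 0.

H_0 ≅ Z,  H_1 ≅ Z,  H_2 = 0,  H_3 = 0.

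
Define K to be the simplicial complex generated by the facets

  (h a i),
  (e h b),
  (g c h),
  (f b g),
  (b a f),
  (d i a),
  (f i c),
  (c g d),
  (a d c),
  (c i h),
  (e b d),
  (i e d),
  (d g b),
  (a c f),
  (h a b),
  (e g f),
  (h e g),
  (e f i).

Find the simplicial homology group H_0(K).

H_0 = Z.

Fix the vertex order a < b < c < d < e < f < g < h < i and write every simplex with vertices in increasing order. Then dim K = 2 and the simplices of K are:

  0-simplices (9): a, b, c, d, e, f, g, h, i
  1-simplices (27): ab, ac, ad, af, ah, ai, bd, be, bf, bg, bh, cd, cf, cg, ch, ci, de, dg, di, ef, eg, eh, ei, fg, fi, gh, hi
  2-simplices (18): abf, abh, acd, acf, adi, ahi, bde, bdg, beh, bfg, cdg, cfi, cgh, chi, dei, efg, efi, egh

giving chain groups C_0 ≅ Z^9, C_1 ≅ Z^27, C_2 ≅ Z^18.

∂_1: C_1 → C_0 is given by ∂[p,q] = [q] − [p].
The 9×27 boundary matrix has rank 8 and Smith normal form diag(1,1,1,1,1,1,1,1).

Boundary ∂_2: C_2 → C_1 sends each 2-simplex [p,q,r] to [q,r] − [p,r] + [p,q]. For instance
  ∂adi = di − ai + ad,
  ∂efi = fi − ei + ef.
This gives a 27×18 integer matrix of rank 18; reducing to Smith normal form yields diagonal entries (1,1,1,1,1,1,1,1,1,1,1,1,1,1,1,1,1,2).

Reading off H_k = ker ∂_k / im ∂_{k+1}:

  H_0: rank C_0 − rank ∂_1 = 9 − 8 = 1, and the invariant factors of ∂_1 are all 1, so H_0 = Z.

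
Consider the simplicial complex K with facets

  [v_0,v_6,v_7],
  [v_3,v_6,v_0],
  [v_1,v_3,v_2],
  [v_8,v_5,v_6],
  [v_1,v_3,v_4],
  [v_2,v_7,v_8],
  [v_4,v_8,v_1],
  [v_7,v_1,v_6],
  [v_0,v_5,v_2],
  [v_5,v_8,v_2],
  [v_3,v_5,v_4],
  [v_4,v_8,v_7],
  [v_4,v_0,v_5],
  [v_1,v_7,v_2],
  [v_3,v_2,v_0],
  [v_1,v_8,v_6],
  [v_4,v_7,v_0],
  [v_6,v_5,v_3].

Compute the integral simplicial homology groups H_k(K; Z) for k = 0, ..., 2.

Fix the vertex order v_0 < v_1 < v_2 < v_3 < v_4 < v_5 < v_6 < v_7 < v_8 and write every simplex with vertices in increasing order. Then dim K = 2 and the simplices of K are:

  0-simplices (9): [v_0], [v_1], [v_2], [v_3], [v_4], [v_5], [v_6], [v_7], [v_8]
  1-simplices (27): (27 of them)
  2-simplices (18): (18 of them)

Hence C_0 ≅ Z^9, C_1 ≅ Z^27, C_2 ≅ Z^18.

The boundary map ∂_1: C_1 → C_0 maps an edge to its endpoints' difference, ∂[p,q] = q − p.
The resulting 9×27 matrix has rank 8, and its Smith normal form has invariant factors (1,1,1,1,1,1,1,1).

The boundary map ∂_2: C_2 → C_1 maps a triangle to the signed sum of its edges. For instance
  ∂[v_0,v_2,v_5] = [v_2,v_5] − [v_0,v_5] + [v_0,v_2],
  ∂[v_0,v_4,v_5] = [v_4,v_5] − [v_0,v_5] + [v_0,v_4].
The resulting 27×18 matrix has rank 18, and its Smith normal form has invariant factors (1,1,1,1,1,1,1,1,1,1,1,1,1,1,1,1,1,2).

Reading off H_k = ker ∂_k / im ∂_{k+1}:

  H_0: rank C_0 − rank ∂_1 = 9 − 8 = 1, and the invariant factors of ∂_1 are all 1, so H_0 = Z.
  H_1: rank ker ∂_1 − rank ∂_2 = (27 − 8) − 18 = 1, and ∂_2 has invariant factor 2 > 1, so H_1 = Z ⊕ Z/2.
  H_2: rank ker ∂_2 − rank ∂_3 = (18 − 18) − 0 = 0, and there is no ∂_3, so H_2 = 0.

As a check, the Euler characteristic is 9 − 27 + 18 = 0, which agrees with 1 − 1 + 0 = 0.

H_0 = Z,  H_1 = Z ⊕ Z/2,  H_2 = 0.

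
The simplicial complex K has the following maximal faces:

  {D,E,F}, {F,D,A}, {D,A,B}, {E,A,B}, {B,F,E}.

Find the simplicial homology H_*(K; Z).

H_0 = Z,  H_1 = Z,  H_2 = 0.

Order the vertices as A < B < D < E < F. Listing each simplex with vertices in this order, K has dimension 2 with simplices:

  0-simplices (5): A, B, D, E, F
  1-simplices (10): AB, AD, AE, AF, BD, BE, BF, DE, DF, EF
  2-simplices (5): ABD, ABE, ADF, BEF, DEF

so the chain groups are C_0 ≅ Z^5, C_1 ≅ Z^10, C_2 ≅ Z^5.

The boundary map ∂_1: C_1 → C_0 maps an edge to its endpoints' difference, ∂[p,q] = q − p.
As a 5×10 matrix over Z this has rank 4, with invariant factors (1,1,1,1).

∂_2: C_2 → C_1 sends each 2-simplex [p,q,r] to [q,r] − [p,r] + [p,q]. For instance
  ∂BEF = EF − BF + BE,
  ∂DEF = EF − DF + DE.
The resulting 10×5 matrix has rank 5, and its Smith normal form has invariant factors (1,1,1,1,1).

Now H_k = ker ∂_k / im ∂_{k+1}, so:

  H_0: rank C_0 − rank ∂_1 = 5 − 4 = 1, and the invariant factors of ∂_1 are all 1, so H_0 ≅ Z.
  H_1: rank ker ∂_1 − rank ∂_2 = (10 − 4) − 5 = 1, and the invariant factors of ∂_2 are all 1, so H_1 ≅ Z.
  H_2: rank ker ∂_2 − rank ∂_3 = (5 − 5) − 0 = 0, and there is no ∂_3, so H_2 ≅ 0.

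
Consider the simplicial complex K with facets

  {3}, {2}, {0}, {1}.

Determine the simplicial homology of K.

H_0 ≅ Z^4.

We work with the vertex ordering 0 < 1 < 2 < 3. The simplices of K, each written with vertices in increasing order, are:

  0-simplices (4): [0], [1], [2], [3]

so the chain groups are C_0 ≅ Z^4.

Reading off H_k = ker ∂_k / im ∂_{k+1}:

  H_0: rank C_0 − rank ∂_1 = 4 − 0 = 4, and there is no ∂_1, so H_0 = Z^4.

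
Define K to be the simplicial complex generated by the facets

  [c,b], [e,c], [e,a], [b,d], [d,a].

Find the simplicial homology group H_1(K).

H_1 = Z.

We work with the vertex ordering a < b < c < d < e. The simplices of K, each written with vertices in increasing order, are:

  0-simplices (5): a, b, c, d, e
  1-simplices (5): ad, ae, bc, bd, ce

giving chain groups C_0 ≅ Z^5, C_1 ≅ Z^5.

∂_1: C_1 → C_0 sends each edge [p,q] (with p < q) to q − p. For instance
  ∂ae = e − a.
This gives a 5×5 integer matrix of rank 4; reducing to Smith normal form yields diagonal entries (1,1,1,1).

From H_k ≅ ker(∂_k) / im(∂_{k+1}) we obtain:

  H_1: rank ker ∂_1 − rank ∂_2 = (5 − 4) − 0 = 1, and there is no ∂_2, so H_1 = Z.

(K is a triangulation of the circle S^1.)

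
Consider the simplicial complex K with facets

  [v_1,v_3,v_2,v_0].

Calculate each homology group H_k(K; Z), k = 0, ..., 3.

H_0 = Z,  H_1 = 0,  H_2 = 0,  H_3 = 0.

K has 4 vertices, 6 edges, 4 triangles, 1 3-simplex.
rank ∂_0 = 0, rank ∂_1 = 3 ⇒ b_0 = 4 − 0 − 3 = 1; all invariant factors of ∂_1 are 1 so no torsion. So H_0 = Z.
rank ∂_1 = 3, rank ∂_2 = 3 ⇒ b_1 = 6 − 3 − 3 = 0; all invariant factors of ∂_2 are 1 so no torsion. So H_1 = 0.
rank ∂_2 = 3, rank ∂_3 = 1 ⇒ b_2 = 4 − 3 − 1 = 0; all invariant factors of ∂_3 are 1 so no torsion. So H_2 = 0.
rank ∂_3 = 1, rank ∂_4 = 0 ⇒ b_3 = 1 − 1 − 0 = 0. So H_3 = 0.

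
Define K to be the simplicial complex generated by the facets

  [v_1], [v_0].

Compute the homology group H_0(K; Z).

Fix the vertex order v_0 < v_1 and write every simplex with vertices in increasing order. Then dim K = 0 and the simplices of K are:

  0-simplices (2): [v_0], [v_1]

so the chain groups are C_0 ≅ Z^2.

From H_k ≅ ker(∂_k) / im(∂_{k+1}) we obtain:

  H_0: rank C_0 − rank ∂_1 = 2 − 0 = 2, and there is no ∂_1, so H_0 = Z^2.

H_0 ≅ Z^2.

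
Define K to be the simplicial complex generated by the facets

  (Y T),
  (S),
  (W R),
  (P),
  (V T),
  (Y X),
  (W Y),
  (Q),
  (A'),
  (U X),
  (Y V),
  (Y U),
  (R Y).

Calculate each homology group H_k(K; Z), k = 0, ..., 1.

We work with the vertex ordering P < Q < R < S < T < U < V < W < X < Y < A'. The simplices of K, each written with vertices in increasing order, are:

  0-simplices (11): [P], [Q], [R], [S], [T], [U], [V], [W], [X], [Y], [A']
  1-simplices (9): [R,W], [R,Y], [T,V], [T,Y], [U,X], [U,Y], [V,Y], [W,Y], [X,Y]

Hence C_0 ≅ Z^11, C_1 ≅ Z^9.

Boundary ∂_1: C_1 → C_0 maps an edge to its endpoints' difference, ∂[p,q] = q − p. For instance
  ∂[U,Y] = [Y] − [U].
As a 11×9 matrix over Z this has rank 6, with invariant factors (1,1,1,1,1,1).

From H_k ≅ ker(∂_k) / im(∂_{k+1}) we obtain:

  H_0: rank C_0 − rank ∂_1 = 11 − 6 = 5, and the invariant factors of ∂_1 are all 1, so H_0 = Z^5.
  H_1: rank ker ∂_1 − rank ∂_2 = (9 − 6) − 0 = 3, and there is no ∂_2, so H_1 = Z^3.

H_0 = Z^5,  H_1 = Z^3.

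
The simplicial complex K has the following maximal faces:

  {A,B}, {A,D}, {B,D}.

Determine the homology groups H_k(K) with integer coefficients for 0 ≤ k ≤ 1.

We work with the vertex ordering A < B < D. The simplices of K, each written with vertices in increasing order, are:

  0-simplices (3): A, B, D
  1-simplices (3): AB, AD, BD

giving chain groups C_0 ≅ Z^3, C_1 ≅ Z^3.

Boundary ∂_1: C_1 → C_0 maps an edge to its endpoints' difference, ∂[p,q] = q − p.
As a 3×3 matrix over Z this has rank 2, with invariant factors (1,1).

Computing H_k = (kernel of ∂_k) / (image of ∂_{k+1}):

  H_0: rank C_0 − rank ∂_1 = 3 − 2 = 1, and the invariant factors of ∂_1 are all 1, so H_0 ≅ Z.
  H_1: rank ker ∂_1 − rank ∂_2 = (3 − 2) − 0 = 1, and there is no ∂_2, so H_1 ≅ Z.

H_0 ≅ Z,  H_1 ≅ Z.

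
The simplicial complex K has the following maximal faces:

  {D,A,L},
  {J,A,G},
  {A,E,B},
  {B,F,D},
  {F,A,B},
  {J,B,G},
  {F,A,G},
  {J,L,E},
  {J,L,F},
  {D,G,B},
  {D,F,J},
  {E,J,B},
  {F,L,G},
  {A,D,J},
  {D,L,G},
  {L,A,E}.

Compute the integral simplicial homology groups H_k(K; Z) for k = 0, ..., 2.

H_0 = Z,  H_1 = Z^2,  H_2 = Z.

Take the total order A < B < D < E < F < G < J < L on the vertex set. Then K (dimension 2) consists of the simplices:

  0-simplices (8): A, B, D, E, F, G, J, L
  1-simplices (24): AB, AD, AE, AF, AG, AJ, AL, BD, BE, BF, BG, BJ, DF, DG, DJ, DL, EJ, EL, FG, FJ, FL, GJ, GL, JL
  2-simplices (16): ABE, ABF, ADJ, ADL, AEL, AFG, AGJ, BDF, BDG, BEJ, BGJ, DFJ, DGL, EJL, FGL, FJL

so the chain groups are C_0 ≅ Z^8, C_1 ≅ Z^24, C_2 ≅ Z^16.

∂_1: C_1 → C_0 is given by ∂[p,q] = [q] − [p]. For instance
  ∂EL = L − E.
The resulting 8×24 matrix has rank 7, and its Smith normal form has invariant factors (1,1,1,1,1,1,1).

∂_2: C_2 → C_1 acts by ∂[p,q,r] = [q,r] − [p,r] + [p,q]. For instance
  ∂ADJ = DJ − AJ + AD,
  ∂BDG = DG − BG + BD.
The 24×16 boundary matrix has rank 15 and Smith normal form diag(1,1,1,1,1,1,1,1,1,1,1,1,1,1,1).

From H_k ≅ ker(∂_k) / im(∂_{k+1}) we obtain:

  H_0: rank C_0 − rank ∂_1 = 8 − 7 = 1, and the invariant factors of ∂_1 are all 1, so H_0 = Z.
  H_1: rank ker ∂_1 − rank ∂_2 = (24 − 7) − 15 = 2, and the invariant factors of ∂_2 are all 1, so H_1 = Z^2.
  H_2: rank ker ∂_2 − rank ∂_3 = (16 − 15) − 0 = 1, and there is no ∂_3, so H_2 = Z.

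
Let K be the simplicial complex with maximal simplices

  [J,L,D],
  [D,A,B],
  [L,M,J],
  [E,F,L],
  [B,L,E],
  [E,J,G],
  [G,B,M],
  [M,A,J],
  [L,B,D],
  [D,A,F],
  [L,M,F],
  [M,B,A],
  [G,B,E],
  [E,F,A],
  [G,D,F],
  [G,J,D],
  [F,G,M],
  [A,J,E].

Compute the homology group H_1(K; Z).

H_1 ≅ Z^2.

Take the total order A < B < D < E < F < G < J < L < M on the vertex set. Then K (dimension 2) consists of the simplices:

  0-simplices (9): A, B, D, E, F, G, J, L, M
  1-simplices (27): AB, AD, AE, AF, AJ, AM, BD, BE, BG, BL, BM, DF, DG, DJ, DL, EF, EG, EJ, EL, FG, FL, FM, GJ, GM, JL, JM, LM
  2-simplices (18): ABD, ABM, ADF, AEF, AEJ, AJM, BDL, BEG, BEL, BGM, DFG, DGJ, DJL, EFL, EGJ, FGM, FLM, JLM

giving chain groups C_0 ≅ Z^9, C_1 ≅ Z^27, C_2 ≅ Z^18.

The boundary map ∂_1: C_1 → C_0 is given by ∂[p,q] = [q] − [p]. For instance
  ∂FL = L − F.
The 9×27 boundary matrix has rank 8 and Smith normal form diag(1,1,1,1,1,1,1,1).

The boundary map ∂_2: C_2 → C_1 sends each 2-simplex [p,q,r] to [q,r] − [p,r] + [p,q]. For instance
  ∂ABD = BD − AD + AB,
  ∂BDL = DL − BL + BD.
The resulting 27×18 matrix has rank 17, and its Smith normal form has invariant factors (1,1,1,1,1,1,1,1,1,1,1,1,1,1,1,1,1).

Reading off H_k = ker ∂_k / im ∂_{k+1}:

  H_1: rank ker ∂_1 − rank ∂_2 = (27 − 8) − 17 = 2, and the invariant factors of ∂_2 are all 1, so H_1 ≅ Z^2.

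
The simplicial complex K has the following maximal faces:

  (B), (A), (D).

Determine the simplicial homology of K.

We work with the vertex ordering A < B < D. The simplices of K, each written with vertices in increasing order, are:

  0-simplices (3): A, B, D

so the chain groups are C_0 ≅ Z^3.

From H_k ≅ ker(∂_k) / im(∂_{k+1}) we obtain:

  H_0: rank C_0 − rank ∂_1 = 3 − 0 = 3, and there is no ∂_1, so H_0 ≅ Z^3.

H_0 = Z^3.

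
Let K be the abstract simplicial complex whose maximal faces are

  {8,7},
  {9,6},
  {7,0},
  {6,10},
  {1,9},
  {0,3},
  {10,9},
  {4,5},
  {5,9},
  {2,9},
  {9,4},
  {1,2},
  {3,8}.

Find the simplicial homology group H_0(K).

K has 11 vertices, 13 edges.
rank ∂_0 = 0, rank ∂_1 = 9 ⇒ b_0 = 11 − 0 − 9 = 2; all invariant factors of ∂_1 are 1 so no torsion. So H_0 ≅ Z^2.

H_0 = Z^2.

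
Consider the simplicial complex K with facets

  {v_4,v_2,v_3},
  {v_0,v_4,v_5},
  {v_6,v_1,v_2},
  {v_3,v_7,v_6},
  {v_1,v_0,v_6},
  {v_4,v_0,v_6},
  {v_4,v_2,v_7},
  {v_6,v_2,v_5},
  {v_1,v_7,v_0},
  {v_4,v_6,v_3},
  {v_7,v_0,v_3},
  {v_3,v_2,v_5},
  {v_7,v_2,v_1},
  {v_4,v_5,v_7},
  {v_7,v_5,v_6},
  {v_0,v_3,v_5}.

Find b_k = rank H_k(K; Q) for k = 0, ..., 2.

b_0 = 1, b_1 = 2, b_2 = 1.

Fix the vertex order v_0 < v_1 < v_2 < v_3 < v_4 < v_5 < v_6 < v_7 and write every simplex with vertices in increasing order. Then dim K = 2 and the simplices of K are:

  0-simplices (8): [v_0], [v_1], [v_2], [v_3], [v_4], [v_5], [v_6], [v_7]
  1-simplices (24): (24 of them)
  2-simplices (16): (16 of them)

Hence C_0 ≅ Z^8, C_1 ≅ Z^24, C_2 ≅ Z^16.

∂_1: C_1 → C_0 sends each edge [p,q] (with p < q) to q − p. For instance
  ∂[v_1,v_2] = [v_2] − [v_1].
As a 8×24 matrix over Z this has rank 7, with invariant factors (1,1,1,1,1,1,1).

The boundary map ∂_2: C_2 → C_1 acts by ∂[p,q,r] = [q,r] − [p,r] + [p,q]. For instance
  ∂[v_4,v_5,v_7] = [v_5,v_7] − [v_4,v_7] + [v_4,v_5],
  ∂[v_2,v_3,v_4] = [v_3,v_4] − [v_2,v_4] + [v_2,v_3].
The resulting 24×16 matrix has rank 15, and its Smith normal form has invariant factors (1,1,1,1,1,1,1,1,1,1,1,1,1,1,1).

From H_k ≅ ker(∂_k) / im(∂_{k+1}) we obtain:

  H_0: rank C_0 − rank ∂_1 = 8 − 7 = 1, and the invariant factors of ∂_1 are all 1, so H_0 ≅ Z.
  H_1: rank ker ∂_1 − rank ∂_2 = (24 − 7) − 15 = 2, and the invariant factors of ∂_2 are all 1, so H_1 ≅ Z^2.
  H_2: rank ker ∂_2 − rank ∂_3 = (16 − 15) − 0 = 1, and there is no ∂_3, so H_2 ≅ Z.

(K is a triangulation of the torus T^2.)

Hence the Betti numbers are b_0 = 1, b_1 = 2, b_2 = 1.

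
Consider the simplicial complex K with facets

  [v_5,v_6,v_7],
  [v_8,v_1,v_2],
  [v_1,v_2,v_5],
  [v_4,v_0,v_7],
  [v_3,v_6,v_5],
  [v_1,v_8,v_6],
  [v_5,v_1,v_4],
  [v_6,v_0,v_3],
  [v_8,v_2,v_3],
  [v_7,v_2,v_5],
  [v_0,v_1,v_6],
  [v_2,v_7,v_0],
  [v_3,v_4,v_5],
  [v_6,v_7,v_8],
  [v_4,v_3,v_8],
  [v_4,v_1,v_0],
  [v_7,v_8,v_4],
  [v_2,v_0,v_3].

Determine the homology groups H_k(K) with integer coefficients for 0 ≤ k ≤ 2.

H_0 = Z,  H_1 = Z^2,  H_2 = Z.

K has 9 vertices, 27 edges, 18 triangles.
rank ∂_0 = 0, rank ∂_1 = 8 ⇒ b_0 = 9 − 0 − 8 = 1; all invariant factors of ∂_1 are 1 so no torsion. So H_0 ≅ Z.
rank ∂_1 = 8, rank ∂_2 = 17 ⇒ b_1 = 27 − 8 − 17 = 2; all invariant factors of ∂_2 are 1 so no torsion. So H_1 ≅ Z^2.
rank ∂_2 = 17, rank ∂_3 = 0 ⇒ b_2 = 18 − 17 − 0 = 1. So H_2 ≅ Z.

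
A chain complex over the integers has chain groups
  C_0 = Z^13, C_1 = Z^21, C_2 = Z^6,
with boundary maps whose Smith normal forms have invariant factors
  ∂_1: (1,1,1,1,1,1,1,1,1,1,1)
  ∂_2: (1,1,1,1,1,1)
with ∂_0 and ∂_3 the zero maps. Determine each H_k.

H_0: b_0 = 13 − 0 − 11 = 2; torsion from ∂_1 factors > 1: none. So H_0 ≅ Z^2.
H_1: b_1 = 21 − 11 − 6 = 4; torsion from ∂_2 factors > 1: none. So H_1 ≅ Z^4.
H_2: b_2 = 6 − 6 − 0 = 0; torsion from ∂_3 factors > 1: none. So H_2 ≅ 0.

H_0 ≅ Z^2,  H_1 ≅ Z^4,  H_2 = 0.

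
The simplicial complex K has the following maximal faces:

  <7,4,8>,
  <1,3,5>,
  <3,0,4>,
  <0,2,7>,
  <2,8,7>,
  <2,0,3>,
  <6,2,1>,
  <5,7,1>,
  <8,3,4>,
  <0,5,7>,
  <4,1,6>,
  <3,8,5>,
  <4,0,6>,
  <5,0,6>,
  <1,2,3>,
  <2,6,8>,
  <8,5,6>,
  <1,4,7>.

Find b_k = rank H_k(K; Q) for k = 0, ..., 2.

b_0 = 1, b_1 = 2, b_2 = 1.

We work with the vertex ordering 0 < 1 < 2 < 3 < 4 < 5 < 6 < 7 < 8. The simplices of K, each written with vertices in increasing order, are:

  0-simplices (9): [0], [1], [2], [3], [4], [5], [6], [7], [8]
  1-simplices (27): (27 of them)
  2-simplices (18): [0,2,3], [0,2,7], [0,3,4], [0,4,6], [0,5,6], [0,5,7], [1,2,3], [1,2,6], [1,3,5], [1,4,6], [1,4,7], [1,5,7], [2,6,8], [2,7,8], [3,4,8], [3,5,8], [4,7,8], [5,6,8]

Hence C_0 ≅ Z^9, C_1 ≅ Z^27, C_2 ≅ Z^18.

The boundary map ∂_1: C_1 → C_0 sends each edge [p,q] (with p < q) to q − p. For instance
  ∂[4,6] = [6] − [4].
As a 9×27 matrix over Z this has rank 8, with invariant factors (1,1,1,1,1,1,1,1).

Boundary ∂_2: C_2 → C_1 sends each 2-simplex [p,q,r] to [q,r] − [p,r] + [p,q]. For instance
  ∂[3,4,8] = [4,8] − [3,8] + [3,4],
  ∂[0,5,7] = [5,7] − [0,7] + [0,5].
The resulting 27×18 matrix has rank 17, and its Smith normal form has invariant factors (1,1,1,1,1,1,1,1,1,1,1,1,1,1,1,1,1).

Reading off H_k = ker ∂_k / im ∂_{k+1}:

  H_0: rank C_0 − rank ∂_1 = 9 − 8 = 1, and the invariant factors of ∂_1 are all 1, so H_0 ≅ Z.
  H_1: rank ker ∂_1 − rank ∂_2 = (27 − 8) − 17 = 2, and the invariant factors of ∂_2 are all 1, so H_1 ≅ Z^2.
  H_2: rank ker ∂_2 − rank ∂_3 = (18 − 17) − 0 = 1, and there is no ∂_3, so H_2 ≅ Z.

Hence the Betti numbers are b_0 = 1, b_1 = 2, b_2 = 1.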